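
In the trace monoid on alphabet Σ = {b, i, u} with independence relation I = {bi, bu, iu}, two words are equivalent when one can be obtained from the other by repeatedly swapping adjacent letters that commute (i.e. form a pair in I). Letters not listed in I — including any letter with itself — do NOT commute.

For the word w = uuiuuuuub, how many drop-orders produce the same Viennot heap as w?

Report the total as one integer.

72

#0=u has no predecessor
#1=u depends on [0:u]
#2=i has no predecessor
#3=u depends on [1:u]
#4=u depends on [3:u]
#5=u depends on [4:u]
#6=u depends on [5:u]
#7=u depends on [6:u]
#8=b has no predecessor
sources: [0:u, 2:i, 8:b]
N(rest) = Σ N(rest − s) over sources s of rest; N(one piece) = 1:
  size 1 → [2]=1  [7]=1  [8]=1
  size 2 → [2,7]=2  [2,8]=2  [6,7]=1  [7,8]=2
  size 3 → [2,6,7]=3  [2,7,8]=6  [5,6,7]=1  [6,7,8]=3
  size 4 → [2,5,6,7]=4  [2,6,7,8]=12  [4,5,6,7]=1  [5,6,7,8]=4
  size 5 → [2,4,5,6,7]=5  [2,5,6,7,8]=20  [3,4,5,6,7]=1  [4,5,6,7,8]=5
  size 6 → [1,3,4,5,6,7]=1  [2,3,4,5,6,7]=6  [2,4,5,6,7,8]=30  [3,4,5,6,7,8]=6
  size 7 → [0,1,3,4,5,6,7]=1  [1,2,3,4,5,6,7]=7  [1,3,4,5,6,7,8]=7  [2,3,4,5,6,7,8]=42
  first=0(u) contributes 56
  first=2(i) contributes 8
  first=8(b) contributes 8
|[w]| = 72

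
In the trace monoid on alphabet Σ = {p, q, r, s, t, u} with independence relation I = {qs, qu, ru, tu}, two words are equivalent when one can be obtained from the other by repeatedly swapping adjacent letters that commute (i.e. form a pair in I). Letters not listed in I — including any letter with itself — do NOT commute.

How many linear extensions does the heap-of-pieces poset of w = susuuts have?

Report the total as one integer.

0(s) covers ∅
1(u) covers 0:s
2(s) covers 1:u
3(u) covers 2:s
4(u) covers 3:u
5(t) covers 2:s
6(s) covers 4:u, 5:t
floor of heap: 0:s
completions by unplaced set U, small U first (add the entries for U minus each lowest piece of U):
  |U|=1: {6}:1
  |U|=2: {4,6}:1  {5,6}:1
  |U|=3: {3,4,6}:1  {4,5,6}:2
  |U|=4: {3,4,5,6}:3
  |U|=5: {2,3,4,5,6}:3
  start at 0(s): 3

3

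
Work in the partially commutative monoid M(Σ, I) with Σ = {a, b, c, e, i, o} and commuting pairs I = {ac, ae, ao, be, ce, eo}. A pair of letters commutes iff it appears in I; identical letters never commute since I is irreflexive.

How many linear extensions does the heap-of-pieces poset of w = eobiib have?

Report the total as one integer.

3

piece 0:e — minimal
piece 1:o — minimal
piece 2:b rests on {1:o}
piece 3:i rests on {0:e, 2:b}
piece 4:i rests on {3:i}
piece 5:b rests on {4:i}
minimal pieces: {0:e, 1:o}
ways to finish when only these pieces remain (= sum over removing one remaining piece with nothing left below it):
  1 left: {5}→1
  2 left: {4,5}→1
  3 left: {3,4,5}→1
  4 left: {0,3,4,5}→1  {2,3,4,5}→1
  placing 0:e first → 1 extensions
  placing 1:o first → 2 extensions
total linear extensions = 3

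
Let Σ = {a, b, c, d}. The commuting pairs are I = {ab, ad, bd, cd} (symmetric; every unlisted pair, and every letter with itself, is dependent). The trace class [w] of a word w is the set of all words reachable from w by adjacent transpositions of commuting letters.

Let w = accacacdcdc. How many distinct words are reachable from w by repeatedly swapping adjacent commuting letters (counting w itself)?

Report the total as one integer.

drop 0:a onto floor
drop 1:c onto {0:a}
drop 2:c onto {1:c}
drop 3:a onto {2:c}
drop 4:c onto {3:a}
drop 5:a onto {4:c}
drop 6:c onto {5:a}
drop 7:d onto floor
drop 8:c onto {6:c}
drop 9:d onto {7:d}
drop 10:c onto {8:c}
ground layer = {0:a, 7:d}
drop-orders for the pieces not yet dropped (sum over which currently-grounded one goes next):
  1 to go: {9} 1  {10} 1
  2 to go: {7,9} 1  {8,10} 1  {9,10} 2
  3 to go: {6,8,10} 1  {7,9,10} 3  {8,9,10} 3
  4 to go: {5,6,8,10} 1  {6,8,9,10} 4  {7,8,9,10} 6
  5 to go: {4,5,6,8,10} 1  {5,6,8,9,10} 5  {6,7,8,9,10} 10
  6 to go: {3,4,5,6,8,10} 1  {4,5,6,8,9,10} 6  {5,6,7,8,9,10} 15
  7 to go: {2,3,4,5,6,8,10} 1  {3,4,5,6,8,9,10} 7  {4,5,6,7,8,9,10} 21
  8 to go: {1,2,3,4,5,6,8,10} 1  {2,3,4,5,6,8,9,10} 8  {3,4,5,6,7,8,9,10} 28
  9 to go: {0,1,2,3,4,5,6,8,10} 1  {1,2,3,4,5,6,8,9,10} 9  {2,3,4,5,6,7,8,9,10} 36
  if 0:a drops first: 45 orders
  if 7:d drops first: 10 orders
heap linearizations: 55

55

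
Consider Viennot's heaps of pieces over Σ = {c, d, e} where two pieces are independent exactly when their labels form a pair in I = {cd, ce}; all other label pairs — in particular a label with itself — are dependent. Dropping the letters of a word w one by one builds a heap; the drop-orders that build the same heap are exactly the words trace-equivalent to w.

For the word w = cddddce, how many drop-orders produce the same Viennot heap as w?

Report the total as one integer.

21

0(c) covers ∅
1(d) covers ∅
2(d) covers 1:d
3(d) covers 2:d
4(d) covers 3:d
5(c) covers 0:c
6(e) covers 4:d
floor of heap: 0:c, 1:d
completions by unplaced set U, small U first (add the entries for U minus each lowest piece of U):
  |U|=1: {5}:1  {6}:1
  |U|=2: {0,5}:1  {4,6}:1  {5,6}:2
  |U|=3: {0,5,6}:3  {3,4,6}:1  {4,5,6}:3
  |U|=4: {0,4,5,6}:6  {2,3,4,6}:1  {3,4,5,6}:4
  |U|=5: {0,3,4,5,6}:10  {1,2,3,4,6}:1  {2,3,4,5,6}:5
  start at 0(c): 6
  start at 1(d): 15
sum over floor = 21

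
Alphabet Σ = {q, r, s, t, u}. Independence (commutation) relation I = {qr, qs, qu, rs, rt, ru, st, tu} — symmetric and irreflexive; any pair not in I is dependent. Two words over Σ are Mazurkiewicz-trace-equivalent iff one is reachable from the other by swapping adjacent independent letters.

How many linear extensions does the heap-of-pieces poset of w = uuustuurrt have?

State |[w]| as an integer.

1260

0(u) covers ∅
1(u) covers 0:u
2(u) covers 1:u
3(s) covers 2:u
4(t) covers ∅
5(u) covers 3:s
6(u) covers 5:u
7(r) covers ∅
8(r) covers 7:r
9(t) covers 4:t
floor of heap: 0:u, 4:t, 7:r
completions by unplaced set U, small U first (add the entries for U minus each lowest piece of U):
  |U|=1: {6}:1  {8}:1  {9}:1
  |U|=2: {4,9}:1  {5,6}:1  {6,8}:2  {6,9}:2  {7,8}:1  {8,9}:2
  |U|=3: {3,5,6}:1  {4,6,9}:3  {4,8,9}:3  {5,6,8}:3  {5,6,9}:3  {6,7,8}:3  {6,8,9}:6  {7,8,9}:3
  |U|=4: {2,3,5,6}:1  {3,5,6,8}:4  {3,5,6,9}:4  {4,5,6,9}:6  {4,6,8,9}:12  {4,7,8,9}:6  {5,6,7,8}:6  {5,6,8,9}:12  {6,7,8,9}:12
  |U|=5: {1,2,3,5,6}:1  {2,3,5,6,8}:5  {2,3,5,6,9}:5  {3,4,5,6,9}:10  {3,5,6,7,8}:10  {3,5,6,8,9}:20  {4,5,6,8,9}:30  {4,6,7,8,9}:30  {5,6,7,8,9}:30
  |U|=6: {0,1,2,3,5,6}:1  {1,2,3,5,6,8}:6  {1,2,3,5,6,9}:6  {2,3,4,5,6,9}:15  {2,3,5,6,7,8}:15  {2,3,5,6,8,9}:30  {3,4,5,6,8,9}:60  {3,5,6,7,8,9}:60  {4,5,6,7,8,9}:90
  |U|=7: {0,1,2,3,5,6,8}:7  {0,1,2,3,5,6,9}:7  {1,2,3,4,5,6,9}:21  {1,2,3,5,6,7,8}:21  {1,2,3,5,6,8,9}:42  {2,3,4,5,6,8,9}:105  {2,3,5,6,7,8,9}:105  {3,4,5,6,7,8,9}:210
  |U|=8: {0,1,2,3,4,5,6,9}:28  {0,1,2,3,5,6,7,8}:28  {0,1,2,3,5,6,8,9}:56  {1,2,3,4,5,6,8,9}:168  {1,2,3,5,6,7,8,9}:168  {2,3,4,5,6,7,8,9}:420
  start at 0(u): 756
  start at 4(t): 252
  start at 7(r): 252
sum over floor = 1260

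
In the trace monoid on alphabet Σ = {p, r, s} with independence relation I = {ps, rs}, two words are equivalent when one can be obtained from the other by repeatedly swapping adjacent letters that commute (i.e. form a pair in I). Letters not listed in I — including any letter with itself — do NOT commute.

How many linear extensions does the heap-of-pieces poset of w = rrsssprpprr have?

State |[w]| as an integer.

drop 0:r onto floor
drop 1:r onto {0:r}
drop 2:s onto floor
drop 3:s onto {2:s}
drop 4:s onto {3:s}
drop 5:p onto {1:r}
drop 6:r onto {5:p}
drop 7:p onto {6:r}
drop 8:p onto {7:p}
drop 9:r onto {8:p}
drop 10:r onto {9:r}
ground layer = {0:r, 2:s}
drop-orders for the pieces not yet dropped (sum over which currently-grounded one goes next):
  1 to go: {4} 1  {10} 1
  2 to go: {3,4} 1  {4,10} 2  {9,10} 1
  3 to go: {2,3,4} 1  {3,4,10} 3  {4,9,10} 3  {8,9,10} 1
  4 to go: {2,3,4,10} 4  {3,4,9,10} 6  {4,8,9,10} 4  {7,8,9,10} 1
  5 to go: {2,3,4,9,10} 10  {3,4,8,9,10} 10  {4,7,8,9,10} 5  {6,7,8,9,10} 1
  6 to go: {2,3,4,8,9,10} 20  {3,4,7,8,9,10} 15  {4,6,7,8,9,10} 6  {5,6,7,8,9,10} 1
  7 to go: {1,5,6,7,8,9,10} 1  {2,3,4,7,8,9,10} 35  {3,4,6,7,8,9,10} 21  {4,5,6,7,8,9,10} 7
  8 to go: {0,1,5,6,7,8,9,10} 1  {1,4,5,6,7,8,9,10} 8  {2,3,4,6,7,8,9,10} 56  {3,4,5,6,7,8,9,10} 28
  9 to go: {0,1,4,5,6,7,8,9,10} 9  {1,3,4,5,6,7,8,9,10} 36  {2,3,4,5,6,7,8,9,10} 84
  if 0:r drops first: 120 orders
  if 2:s drops first: 45 orders
heap linearizations: 165

165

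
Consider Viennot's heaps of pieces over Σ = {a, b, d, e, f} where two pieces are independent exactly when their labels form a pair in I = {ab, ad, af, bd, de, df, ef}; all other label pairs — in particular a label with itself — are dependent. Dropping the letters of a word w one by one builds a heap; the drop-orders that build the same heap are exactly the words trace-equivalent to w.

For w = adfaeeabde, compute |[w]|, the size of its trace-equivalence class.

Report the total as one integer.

495

#0=a has no predecessor
#1=d has no predecessor
#2=f has no predecessor
#3=a depends on [0:a]
#4=e depends on [3:a]
#5=e depends on [4:e]
#6=a depends on [5:e]
#7=b depends on [2:f, 5:e]
#8=d depends on [1:d]
#9=e depends on [6:a, 7:b]
sources: [0:a, 1:d, 2:f]
N(rest) = Σ N(rest − s) over sources s of rest; N(one piece) = 1:
  size 1 → [8]=1  [9]=1
  size 2 → [1,8]=1  [6,9]=1  [7,9]=1  [8,9]=2
  size 3 → [1,8,9]=3  [2,7,9]=1  [6,7,9]=2  [6,8,9]=3  [7,8,9]=3
  size 4 → [1,6,8,9]=6  [1,7,8,9]=6  [2,6,7,9]=3  [2,7,8,9]=4  [5,6,7,9]=2  [6,7,8,9]=8
  size 5 → [1,2,7,8,9]=10  [1,6,7,8,9]=20  [2,5,6,7,9]=5  [2,6,7,8,9]=15  [4,5,6,7,9]=2  [5,6,7,8,9]=10
  size 6 → [1,2,6,7,8,9]=45  [1,5,6,7,8,9]=30  [2,4,5,6,7,9]=7  [2,5,6,7,8,9]=30  [3,4,5,6,7,9]=2  [4,5,6,7,8,9]=12
  size 7 → [0,3,4,5,6,7,9]=2  [1,2,5,6,7,8,9]=105  [1,4,5,6,7,8,9]=42  [2,3,4,5,6,7,9]=9  [2,4,5,6,7,8,9]=49  [3,4,5,6,7,8,9]=14
  size 8 → [0,2,3,4,5,6,7,9]=11  [0,3,4,5,6,7,8,9]=16  [1,2,4,5,6,7,8,9]=196  [1,3,4,5,6,7,8,9]=56  [2,3,4,5,6,7,8,9]=72
  first=0(a) contributes 324
  first=1(d) contributes 99
  first=2(f) contributes 72
|[w]| = 495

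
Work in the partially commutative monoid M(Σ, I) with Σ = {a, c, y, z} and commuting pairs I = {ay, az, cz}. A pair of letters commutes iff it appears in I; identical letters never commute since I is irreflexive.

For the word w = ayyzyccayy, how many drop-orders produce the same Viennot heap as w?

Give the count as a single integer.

piece 0:a — minimal
piece 1:y — minimal
piece 2:y rests on {1:y}
piece 3:z rests on {2:y}
piece 4:y rests on {3:z}
piece 5:c rests on {0:a, 4:y}
piece 6:c rests on {5:c}
piece 7:a rests on {6:c}
piece 8:y rests on {6:c}
piece 9:y rests on {8:y}
minimal pieces: {0:a, 1:y}
ways to finish when only these pieces remain (= sum over removing one remaining piece with nothing left below it):
  1 left: {7}→1  {9}→1
  2 left: {7,9}→2  {8,9}→1
  3 left: {7,8,9}→3
  4 left: {6,7,8,9}→3
  5 left: {5,6,7,8,9}→3
  6 left: {0,5,6,7,8,9}→3  {4,5,6,7,8,9}→3
  7 left: {0,4,5,6,7,8,9}→6  {3,4,5,6,7,8,9}→3
  8 left: {0,3,4,5,6,7,8,9}→9  {2,3,4,5,6,7,8,9}→3
  placing 0:a first → 3 extensions
  placing 1:y first → 12 extensions
total linear extensions = 15

15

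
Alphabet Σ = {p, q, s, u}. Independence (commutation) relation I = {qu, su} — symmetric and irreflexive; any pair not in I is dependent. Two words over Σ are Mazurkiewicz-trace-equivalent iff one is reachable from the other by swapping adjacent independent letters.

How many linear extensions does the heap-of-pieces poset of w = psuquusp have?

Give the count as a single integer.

drop 0:p onto floor
drop 1:s onto {0:p}
drop 2:u onto {0:p}
drop 3:q onto {1:s}
drop 4:u onto {2:u}
drop 5:u onto {4:u}
drop 6:s onto {3:q}
drop 7:p onto {5:u, 6:s}
ground layer = {0:p}
drop-orders for the pieces not yet dropped (sum over which currently-grounded one goes next):
  1 to go: {7} 1
  2 to go: {5,7} 1  {6,7} 1
  3 to go: {3,6,7} 1  {4,5,7} 1  {5,6,7} 2
  4 to go: {1,3,6,7} 1  {2,4,5,7} 1  {3,5,6,7} 3  {4,5,6,7} 3
  5 to go: {1,3,5,6,7} 4  {2,4,5,6,7} 4  {3,4,5,6,7} 6
  6 to go: {1,3,4,5,6,7} 10  {2,3,4,5,6,7} 10
  if 0:p drops first: 20 orders

20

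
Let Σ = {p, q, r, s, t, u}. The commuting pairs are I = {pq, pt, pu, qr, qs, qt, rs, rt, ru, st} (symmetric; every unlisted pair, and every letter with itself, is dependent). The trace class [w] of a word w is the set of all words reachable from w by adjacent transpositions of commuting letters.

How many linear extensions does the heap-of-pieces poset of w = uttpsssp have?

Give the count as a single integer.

36

0(u) covers ∅
1(t) covers 0:u
2(t) covers 1:t
3(p) covers ∅
4(s) covers 0:u, 3:p
5(s) covers 4:s
6(s) covers 5:s
7(p) covers 6:s
floor of heap: 0:u, 3:p
completions by unplaced set U, small U first (add the entries for U minus each lowest piece of U):
  |U|=1: {2}:1  {7}:1
  |U|=2: {1,2}:1  {2,7}:2  {6,7}:1
  |U|=3: {1,2,7}:3  {2,6,7}:3  {5,6,7}:1
  |U|=4: {1,2,6,7}:6  {2,5,6,7}:4  {4,5,6,7}:1
  |U|=5: {1,2,5,6,7}:10  {2,4,5,6,7}:5  {3,4,5,6,7}:1
  |U|=6: {1,2,4,5,6,7}:15  {2,3,4,5,6,7}:6
  start at 0(u): 21
  start at 3(p): 15
sum over floor = 36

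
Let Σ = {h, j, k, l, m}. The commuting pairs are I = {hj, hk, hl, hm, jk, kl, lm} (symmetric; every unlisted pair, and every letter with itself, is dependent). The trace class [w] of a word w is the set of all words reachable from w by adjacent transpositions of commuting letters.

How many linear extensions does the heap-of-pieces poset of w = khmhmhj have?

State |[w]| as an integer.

drop 0:k onto floor
drop 1:h onto floor
drop 2:m onto {0:k}
drop 3:h onto {1:h}
drop 4:m onto {2:m}
drop 5:h onto {3:h}
drop 6:j onto {4:m}
ground layer = {0:k, 1:h}
drop-orders for the pieces not yet dropped (sum over which currently-grounded one goes next):
  1 to go: {5} 1  {6} 1
  2 to go: {3,5} 1  {4,6} 1  {5,6} 2
  3 to go: {1,3,5} 1  {2,4,6} 1  {3,5,6} 3  {4,5,6} 3
  4 to go: {0,2,4,6} 1  {1,3,5,6} 4  {2,4,5,6} 4  {3,4,5,6} 6
  5 to go: {0,2,4,5,6} 5  {1,3,4,5,6} 10  {2,3,4,5,6} 10
  if 0:k drops first: 20 orders
  if 1:h drops first: 15 orders
heap linearizations: 35

35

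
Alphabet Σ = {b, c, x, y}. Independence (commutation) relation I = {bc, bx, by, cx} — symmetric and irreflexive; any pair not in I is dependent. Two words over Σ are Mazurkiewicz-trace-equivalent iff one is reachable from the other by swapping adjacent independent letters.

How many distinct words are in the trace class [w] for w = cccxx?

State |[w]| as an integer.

10

0(c) covers ∅
1(c) covers 0:c
2(c) covers 1:c
3(x) covers ∅
4(x) covers 3:x
floor of heap: 0:c, 3:x
completions by unplaced set U, small U first (add the entries for U minus each lowest piece of U):
  |U|=1: {2}:1  {4}:1
  |U|=2: {1,2}:1  {2,4}:2  {3,4}:1
  |U|=3: {0,1,2}:1  {1,2,4}:3  {2,3,4}:3
  start at 0(c): 6
  start at 3(x): 4
sum over floor = 10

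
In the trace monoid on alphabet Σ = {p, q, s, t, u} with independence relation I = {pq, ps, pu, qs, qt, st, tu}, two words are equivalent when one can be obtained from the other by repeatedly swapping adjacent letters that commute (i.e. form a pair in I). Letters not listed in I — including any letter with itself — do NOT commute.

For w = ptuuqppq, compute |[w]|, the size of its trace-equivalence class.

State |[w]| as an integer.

70

piece 0:p — minimal
piece 1:t rests on {0:p}
piece 2:u — minimal
piece 3:u rests on {2:u}
piece 4:q rests on {3:u}
piece 5:p rests on {1:t}
piece 6:p rests on {5:p}
piece 7:q rests on {4:q}
minimal pieces: {0:p, 2:u}
ways to finish when only these pieces remain (= sum over removing one remaining piece with nothing left below it):
  1 left: {6}→1  {7}→1
  2 left: {4,7}→1  {5,6}→1  {6,7}→2
  3 left: {1,5,6}→1  {3,4,7}→1  {4,6,7}→3  {5,6,7}→3
  4 left: {0,1,5,6}→1  {1,5,6,7}→4  {2,3,4,7}→1  {3,4,6,7}→4  {4,5,6,7}→6
  5 left: {0,1,5,6,7}→5  {1,4,5,6,7}→10  {2,3,4,6,7}→5  {3,4,5,6,7}→10
  6 left: {0,1,4,5,6,7}→15  {1,3,4,5,6,7}→20  {2,3,4,5,6,7}→15
  placing 0:p first → 35 extensions
  placing 2:u first → 35 extensions
total linear extensions = 70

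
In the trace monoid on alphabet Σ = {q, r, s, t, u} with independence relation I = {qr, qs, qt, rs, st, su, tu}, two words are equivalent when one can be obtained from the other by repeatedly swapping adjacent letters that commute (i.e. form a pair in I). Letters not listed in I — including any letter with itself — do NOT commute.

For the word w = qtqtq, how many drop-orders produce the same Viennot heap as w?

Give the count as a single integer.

drop 0:q onto floor
drop 1:t onto floor
drop 2:q onto {0:q}
drop 3:t onto {1:t}
drop 4:q onto {2:q}
ground layer = {0:q, 1:t}
drop-orders for the pieces not yet dropped (sum over which currently-grounded one goes next):
  1 to go: {3} 1  {4} 1
  2 to go: {1,3} 1  {2,4} 1  {3,4} 2
  3 to go: {0,2,4} 1  {1,3,4} 3  {2,3,4} 3
  if 0:q drops first: 6 orders
  if 1:t drops first: 4 orders
heap linearizations: 10

10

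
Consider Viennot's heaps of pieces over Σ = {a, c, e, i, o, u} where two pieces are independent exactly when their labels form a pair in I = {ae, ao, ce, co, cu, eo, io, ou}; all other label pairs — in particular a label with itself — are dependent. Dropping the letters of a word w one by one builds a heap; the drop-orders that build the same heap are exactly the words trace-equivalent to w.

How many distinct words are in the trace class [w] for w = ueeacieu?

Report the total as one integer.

#0=u has no predecessor
#1=e depends on [0:u]
#2=e depends on [1:e]
#3=a depends on [0:u]
#4=c depends on [3:a]
#5=i depends on [2:e, 4:c]
#6=e depends on [5:i]
#7=u depends on [6:e]
sources: [0:u]
N(rest) = Σ N(rest − s) over sources s of rest; N(one piece) = 1:
  size 1 → [7]=1
  size 2 → [6,7]=1
  size 3 → [5,6,7]=1
  size 4 → [2,5,6,7]=1  [4,5,6,7]=1
  size 5 → [1,2,5,6,7]=1  [2,4,5,6,7]=2  [3,4,5,6,7]=1
  size 6 → [1,2,4,5,6,7]=3  [2,3,4,5,6,7]=3
  first=0(u) contributes 6

6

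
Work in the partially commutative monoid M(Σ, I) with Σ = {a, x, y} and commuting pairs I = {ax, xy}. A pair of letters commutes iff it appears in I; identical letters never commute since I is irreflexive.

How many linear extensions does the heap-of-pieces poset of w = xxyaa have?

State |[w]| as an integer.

10

#0=x has no predecessor
#1=x depends on [0:x]
#2=y has no predecessor
#3=a depends on [2:y]
#4=a depends on [3:a]
sources: [0:x, 2:y]
N(rest) = Σ N(rest − s) over sources s of rest; N(one piece) = 1:
  size 1 → [1]=1  [4]=1
  size 2 → [0,1]=1  [1,4]=2  [3,4]=1
  size 3 → [0,1,4]=3  [1,3,4]=3  [2,3,4]=1
  first=0(x) contributes 4
  first=2(y) contributes 6
|[w]| = 10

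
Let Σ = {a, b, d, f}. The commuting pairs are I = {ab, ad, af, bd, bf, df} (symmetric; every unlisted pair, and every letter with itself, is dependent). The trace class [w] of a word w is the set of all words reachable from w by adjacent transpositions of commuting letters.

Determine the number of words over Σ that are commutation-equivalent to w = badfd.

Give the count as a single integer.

0(b) covers ∅
1(a) covers ∅
2(d) covers ∅
3(f) covers ∅
4(d) covers 2:d
floor of heap: 0:b, 1:a, 2:d, 3:f
completions by unplaced set U, small U first (add the entries for U minus each lowest piece of U):
  |U|=1: {0}:1  {1}:1  {3}:1  {4}:1
  |U|=2: {0,1}:2  {0,3}:2  {0,4}:2  {1,3}:2  {1,4}:2  {2,4}:1  {3,4}:2
  |U|=3: {0,1,3}:6  {0,1,4}:6  {0,2,4}:3  {0,3,4}:6  {1,2,4}:3  {1,3,4}:6  {2,3,4}:3
  start at 0(b): 12
  start at 1(a): 12
  start at 2(d): 24
  start at 3(f): 12
sum over floor = 60

60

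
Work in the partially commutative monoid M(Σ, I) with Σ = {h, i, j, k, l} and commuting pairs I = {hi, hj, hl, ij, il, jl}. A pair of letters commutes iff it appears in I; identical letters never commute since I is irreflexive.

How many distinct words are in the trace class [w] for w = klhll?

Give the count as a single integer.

4

drop 0:k onto floor
drop 1:l onto {0:k}
drop 2:h onto {0:k}
drop 3:l onto {1:l}
drop 4:l onto {3:l}
ground layer = {0:k}
drop-orders for the pieces not yet dropped (sum over which currently-grounded one goes next):
  1 to go: {2} 1  {4} 1
  2 to go: {2,4} 2  {3,4} 1
  3 to go: {1,3,4} 1  {2,3,4} 3
  if 0:k drops first: 4 orders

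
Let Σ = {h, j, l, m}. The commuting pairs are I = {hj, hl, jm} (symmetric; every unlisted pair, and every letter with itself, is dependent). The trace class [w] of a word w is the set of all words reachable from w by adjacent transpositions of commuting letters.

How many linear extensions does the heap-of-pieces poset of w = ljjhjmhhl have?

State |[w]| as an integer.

piece 0:l — minimal
piece 1:j rests on {0:l}
piece 2:j rests on {1:j}
piece 3:h — minimal
piece 4:j rests on {2:j}
piece 5:m rests on {0:l, 3:h}
piece 6:h rests on {5:m}
piece 7:h rests on {6:h}
piece 8:l rests on {4:j, 5:m}
minimal pieces: {0:l, 3:h}
ways to finish when only these pieces remain (= sum over removing one remaining piece with nothing left below it):
  1 left: {7}→1  {8}→1
  2 left: {4,8}→1  {6,7}→1  {7,8}→2
  3 left: {2,4,8}→1  {4,7,8}→3  {6,7,8}→3
  4 left: {1,2,4,8}→1  {2,4,7,8}→4  {4,6,7,8}→6  {5,6,7,8}→3
  5 left: {1,2,4,7,8}→5  {2,4,6,7,8}→10  {3,5,6,7,8}→3  {4,5,6,7,8}→9
  6 left: {1,2,4,6,7,8}→15  {2,4,5,6,7,8}→19  {3,4,5,6,7,8}→12
  7 left: {1,2,4,5,6,7,8}→34  {2,3,4,5,6,7,8}→31
  placing 0:l first → 65 extensions
  placing 3:h first → 34 extensions
total linear extensions = 99

99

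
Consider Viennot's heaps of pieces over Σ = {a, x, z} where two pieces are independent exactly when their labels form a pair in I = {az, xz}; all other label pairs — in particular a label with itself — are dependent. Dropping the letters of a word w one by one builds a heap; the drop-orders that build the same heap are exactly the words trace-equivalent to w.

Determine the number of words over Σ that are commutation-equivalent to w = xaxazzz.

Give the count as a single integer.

piece 0:x — minimal
piece 1:a rests on {0:x}
piece 2:x rests on {1:a}
piece 3:a rests on {2:x}
piece 4:z — minimal
piece 5:z rests on {4:z}
piece 6:z rests on {5:z}
minimal pieces: {0:x, 4:z}
ways to finish when only these pieces remain (= sum over removing one remaining piece with nothing left below it):
  1 left: {3}→1  {6}→1
  2 left: {2,3}→1  {3,6}→2  {5,6}→1
  3 left: {1,2,3}→1  {2,3,6}→3  {3,5,6}→3  {4,5,6}→1
  4 left: {0,1,2,3}→1  {1,2,3,6}→4  {2,3,5,6}→6  {3,4,5,6}→4
  5 left: {0,1,2,3,6}→5  {1,2,3,5,6}→10  {2,3,4,5,6}→10
  placing 0:x first → 20 extensions
  placing 4:z first → 15 extensions
total linear extensions = 35

35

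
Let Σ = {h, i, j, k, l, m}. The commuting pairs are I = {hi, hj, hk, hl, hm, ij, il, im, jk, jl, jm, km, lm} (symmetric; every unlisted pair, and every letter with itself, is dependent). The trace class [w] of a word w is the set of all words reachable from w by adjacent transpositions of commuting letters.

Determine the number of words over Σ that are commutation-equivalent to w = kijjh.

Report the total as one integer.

30

piece 0:k — minimal
piece 1:i rests on {0:k}
piece 2:j — minimal
piece 3:j rests on {2:j}
piece 4:h — minimal
minimal pieces: {0:k, 2:j, 4:h}
ways to finish when only these pieces remain (= sum over removing one remaining piece with nothing left below it):
  1 left: {1}→1  {3}→1  {4}→1
  2 left: {0,1}→1  {1,3}→2  {1,4}→2  {2,3}→1  {3,4}→2
  3 left: {0,1,3}→3  {0,1,4}→3  {1,2,3}→3  {1,3,4}→6  {2,3,4}→3
  placing 0:k first → 12 extensions
  placing 2:j first → 12 extensions
  placing 4:h first → 6 extensions
total linear extensions = 30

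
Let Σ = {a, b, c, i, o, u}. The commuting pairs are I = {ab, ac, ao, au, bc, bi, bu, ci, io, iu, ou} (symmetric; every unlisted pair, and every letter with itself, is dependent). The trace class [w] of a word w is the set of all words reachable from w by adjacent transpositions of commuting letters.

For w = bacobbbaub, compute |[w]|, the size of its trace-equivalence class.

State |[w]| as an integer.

#0=b has no predecessor
#1=a has no predecessor
#2=c has no predecessor
#3=o depends on [0:b, 2:c]
#4=b depends on [3:o]
#5=b depends on [4:b]
#6=b depends on [5:b]
#7=a depends on [1:a]
#8=u depends on [2:c]
#9=b depends on [6:b]
sources: [0:b, 1:a, 2:c]
N(rest) = Σ N(rest − s) over sources s of rest; N(one piece) = 1:
  size 1 → [7]=1  [8]=1  [9]=1
  size 2 → [1,7]=1  [6,9]=1  [7,8]=2  [7,9]=2  [8,9]=2
  size 3 → [1,7,8]=3  [1,7,9]=3  [5,6,9]=1  [6,7,9]=3  [6,8,9]=3  [7,8,9]=6
  size 4 → [1,6,7,9]=6  [1,7,8,9]=12  [4,5,6,9]=1  [5,6,7,9]=4  [5,6,8,9]=4  [6,7,8,9]=12
  size 5 → [1,5,6,7,9]=10  [1,6,7,8,9]=30  [3,4,5,6,9]=1  [4,5,6,7,9]=5  [4,5,6,8,9]=5  [5,6,7,8,9]=20
  size 6 → [0,3,4,5,6,9]=1  [1,4,5,6,7,9]=15  [1,5,6,7,8,9]=60  [3,4,5,6,7,9]=6  [3,4,5,6,8,9]=6  [4,5,6,7,8,9]=30
  size 7 → [0,3,4,5,6,7,9]=7  [0,3,4,5,6,8,9]=7  [1,3,4,5,6,7,9]=21  [1,4,5,6,7,8,9]=105  [2,3,4,5,6,8,9]=6  [3,4,5,6,7,8,9]=42
  size 8 → [0,1,3,4,5,6,7,9]=28  [0,2,3,4,5,6,8,9]=13  [0,3,4,5,6,7,8,9]=56  [1,3,4,5,6,7,8,9]=168  [2,3,4,5,6,7,8,9]=48
  first=0(b) contributes 216
  first=1(a) contributes 117
  first=2(c) contributes 252
|[w]| = 585

585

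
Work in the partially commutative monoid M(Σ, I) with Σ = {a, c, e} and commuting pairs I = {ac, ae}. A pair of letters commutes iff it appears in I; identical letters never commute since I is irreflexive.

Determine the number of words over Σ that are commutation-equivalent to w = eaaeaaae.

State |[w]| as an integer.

piece 0:e — minimal
piece 1:a — minimal
piece 2:a rests on {1:a}
piece 3:e rests on {0:e}
piece 4:a rests on {2:a}
piece 5:a rests on {4:a}
piece 6:a rests on {5:a}
piece 7:e rests on {3:e}
minimal pieces: {0:e, 1:a}
ways to finish when only these pieces remain (= sum over removing one remaining piece with nothing left below it):
  1 left: {6}→1  {7}→1
  2 left: {3,7}→1  {5,6}→1  {6,7}→2
  3 left: {0,3,7}→1  {3,6,7}→3  {4,5,6}→1  {5,6,7}→3
  4 left: {0,3,6,7}→4  {2,4,5,6}→1  {3,5,6,7}→6  {4,5,6,7}→4
  5 left: {0,3,5,6,7}→10  {1,2,4,5,6}→1  {2,4,5,6,7}→5  {3,4,5,6,7}→10
  6 left: {0,3,4,5,6,7}→20  {1,2,4,5,6,7}→6  {2,3,4,5,6,7}→15
  placing 0:e first → 21 extensions
  placing 1:a first → 35 extensions
total linear extensions = 56

56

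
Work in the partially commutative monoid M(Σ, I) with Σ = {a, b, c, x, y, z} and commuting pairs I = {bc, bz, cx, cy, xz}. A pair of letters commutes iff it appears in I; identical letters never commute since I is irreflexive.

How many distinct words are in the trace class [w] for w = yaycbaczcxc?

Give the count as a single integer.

#0=y has no predecessor
#1=a depends on [0:y]
#2=y depends on [1:a]
#3=c depends on [1:a]
#4=b depends on [2:y]
#5=a depends on [3:c, 4:b]
#6=c depends on [5:a]
#7=z depends on [6:c]
#8=c depends on [7:z]
#9=x depends on [5:a]
#10=c depends on [8:c]
sources: [0:y]
N(rest) = Σ N(rest − s) over sources s of rest; N(one piece) = 1:
  size 1 → [9]=1  [10]=1
  size 2 → [8,10]=1  [9,10]=2
  size 3 → [7,8,10]=1  [8,9,10]=3
  size 4 → [6,7,8,10]=1  [7,8,9,10]=4
  size 5 → [6,7,8,9,10]=5
  size 6 → [5,6,7,8,9,10]=5
  size 7 → [3,5,6,7,8,9,10]=5  [4,5,6,7,8,9,10]=5
  size 8 → [2,4,5,6,7,8,9,10]=5  [3,4,5,6,7,8,9,10]=10
  size 9 → [2,3,4,5,6,7,8,9,10]=15
  first=0(y) contributes 15

15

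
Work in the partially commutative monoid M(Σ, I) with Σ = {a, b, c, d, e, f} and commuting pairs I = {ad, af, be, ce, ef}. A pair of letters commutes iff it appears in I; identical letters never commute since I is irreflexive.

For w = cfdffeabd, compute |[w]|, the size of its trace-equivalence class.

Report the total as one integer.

6

piece 0:c — minimal
piece 1:f rests on {0:c}
piece 2:d rests on {1:f}
piece 3:f rests on {2:d}
piece 4:f rests on {3:f}
piece 5:e rests on {2:d}
piece 6:a rests on {5:e}
piece 7:b rests on {4:f, 6:a}
piece 8:d rests on {7:b}
minimal pieces: {0:c}
ways to finish when only these pieces remain (= sum over removing one remaining piece with nothing left below it):
  1 left: {8}→1
  2 left: {7,8}→1
  3 left: {4,7,8}→1  {6,7,8}→1
  4 left: {3,4,7,8}→1  {4,6,7,8}→2  {5,6,7,8}→1
  5 left: {3,4,6,7,8}→3  {4,5,6,7,8}→3
  6 left: {3,4,5,6,7,8}→6
  7 left: {2,3,4,5,6,7,8}→6
  placing 0:c first → 6 extensions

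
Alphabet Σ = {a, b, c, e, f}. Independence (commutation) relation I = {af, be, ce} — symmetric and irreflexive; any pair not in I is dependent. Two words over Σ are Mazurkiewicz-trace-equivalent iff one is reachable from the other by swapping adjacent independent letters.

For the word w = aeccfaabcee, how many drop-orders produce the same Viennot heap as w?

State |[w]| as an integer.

54

0(a) covers ∅
1(e) covers 0:a
2(c) covers 0:a
3(c) covers 2:c
4(f) covers 1:e, 3:c
5(a) covers 1:e, 3:c
6(a) covers 5:a
7(b) covers 4:f, 6:a
8(c) covers 7:b
9(e) covers 4:f, 6:a
10(e) covers 9:e
floor of heap: 0:a
completions by unplaced set U, small U first (add the entries for U minus each lowest piece of U):
  |U|=1: {8}:1  {10}:1
  |U|=2: {7,8}:1  {8,10}:2  {9,10}:1
  |U|=3: {7,8,10}:3  {8,9,10}:3
  |U|=4: {7,8,9,10}:6
  |U|=5: {4,7,8,9,10}:6  {6,7,8,9,10}:6
  |U|=6: {4,6,7,8,9,10}:12  {5,6,7,8,9,10}:6
  |U|=7: {4,5,6,7,8,9,10}:18
  |U|=8: {1,4,5,6,7,8,9,10}:18  {3,4,5,6,7,8,9,10}:18
  |U|=9: {1,3,4,5,6,7,8,9,10}:36  {2,3,4,5,6,7,8,9,10}:18
  start at 0(a): 54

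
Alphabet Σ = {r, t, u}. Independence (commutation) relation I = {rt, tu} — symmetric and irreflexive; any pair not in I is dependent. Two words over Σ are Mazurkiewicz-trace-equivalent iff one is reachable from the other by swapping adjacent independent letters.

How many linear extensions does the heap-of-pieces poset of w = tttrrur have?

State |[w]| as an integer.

35

#0=t has no predecessor
#1=t depends on [0:t]
#2=t depends on [1:t]
#3=r has no predecessor
#4=r depends on [3:r]
#5=u depends on [4:r]
#6=r depends on [5:u]
sources: [0:t, 3:r]
N(rest) = Σ N(rest − s) over sources s of rest; N(one piece) = 1:
  size 1 → [2]=1  [6]=1
  size 2 → [1,2]=1  [2,6]=2  [5,6]=1
  size 3 → [0,1,2]=1  [1,2,6]=3  [2,5,6]=3  [4,5,6]=1
  size 4 → [0,1,2,6]=4  [1,2,5,6]=6  [2,4,5,6]=4  [3,4,5,6]=1
  size 5 → [0,1,2,5,6]=10  [1,2,4,5,6]=10  [2,3,4,5,6]=5
  first=0(t) contributes 15
  first=3(r) contributes 20
|[w]| = 35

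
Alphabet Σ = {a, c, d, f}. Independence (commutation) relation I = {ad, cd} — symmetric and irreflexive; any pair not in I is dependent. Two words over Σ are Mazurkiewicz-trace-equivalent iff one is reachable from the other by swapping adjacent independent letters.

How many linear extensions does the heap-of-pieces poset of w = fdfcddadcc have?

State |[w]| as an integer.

piece 0:f — minimal
piece 1:d rests on {0:f}
piece 2:f rests on {1:d}
piece 3:c rests on {2:f}
piece 4:d rests on {2:f}
piece 5:d rests on {4:d}
piece 6:a rests on {3:c}
piece 7:d rests on {5:d}
piece 8:c rests on {6:a}
piece 9:c rests on {8:c}
minimal pieces: {0:f}
ways to finish when only these pieces remain (= sum over removing one remaining piece with nothing left below it):
  1 left: {7}→1  {9}→1
  2 left: {5,7}→1  {7,9}→2  {8,9}→1
  3 left: {4,5,7}→1  {5,7,9}→3  {6,8,9}→1  {7,8,9}→3
  4 left: {3,6,8,9}→1  {4,5,7,9}→4  {5,7,8,9}→6  {6,7,8,9}→4
  5 left: {3,6,7,8,9}→5  {4,5,7,8,9}→10  {5,6,7,8,9}→10
  6 left: {3,5,6,7,8,9}→15  {4,5,6,7,8,9}→20
  7 left: {3,4,5,6,7,8,9}→35
  8 left: {2,3,4,5,6,7,8,9}→35
  placing 0:f first → 35 extensions

35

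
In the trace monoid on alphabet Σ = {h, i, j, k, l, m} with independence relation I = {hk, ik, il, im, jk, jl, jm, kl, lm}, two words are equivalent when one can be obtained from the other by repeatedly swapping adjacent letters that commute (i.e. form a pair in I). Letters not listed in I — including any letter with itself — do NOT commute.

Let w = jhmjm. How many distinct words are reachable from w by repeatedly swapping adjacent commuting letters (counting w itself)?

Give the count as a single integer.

#0=j has no predecessor
#1=h depends on [0:j]
#2=m depends on [1:h]
#3=j depends on [1:h]
#4=m depends on [2:m]
sources: [0:j]
N(rest) = Σ N(rest − s) over sources s of rest; N(one piece) = 1:
  size 1 → [3]=1  [4]=1
  size 2 → [2,4]=1  [3,4]=2
  size 3 → [2,3,4]=3
  first=0(j) contributes 3

3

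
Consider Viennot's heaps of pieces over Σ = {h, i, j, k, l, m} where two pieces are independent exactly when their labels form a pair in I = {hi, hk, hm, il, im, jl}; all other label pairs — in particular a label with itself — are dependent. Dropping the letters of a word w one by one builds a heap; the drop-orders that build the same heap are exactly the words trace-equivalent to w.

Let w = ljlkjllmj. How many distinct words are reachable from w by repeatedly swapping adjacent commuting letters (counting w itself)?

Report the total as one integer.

9

drop 0:l onto floor
drop 1:j onto floor
drop 2:l onto {0:l}
drop 3:k onto {1:j, 2:l}
drop 4:j onto {3:k}
drop 5:l onto {3:k}
drop 6:l onto {5:l}
drop 7:m onto {4:j, 6:l}
drop 8:j onto {7:m}
ground layer = {0:l, 1:j}
drop-orders for the pieces not yet dropped (sum over which currently-grounded one goes next):
  1 to go: {8} 1
  2 to go: {7,8} 1
  3 to go: {4,7,8} 1  {6,7,8} 1
  4 to go: {4,6,7,8} 2  {5,6,7,8} 1
  5 to go: {4,5,6,7,8} 3
  6 to go: {3,4,5,6,7,8} 3
  7 to go: {1,3,4,5,6,7,8} 3  {2,3,4,5,6,7,8} 3
  if 0:l drops first: 6 orders
  if 1:j drops first: 3 orders
heap linearizations: 9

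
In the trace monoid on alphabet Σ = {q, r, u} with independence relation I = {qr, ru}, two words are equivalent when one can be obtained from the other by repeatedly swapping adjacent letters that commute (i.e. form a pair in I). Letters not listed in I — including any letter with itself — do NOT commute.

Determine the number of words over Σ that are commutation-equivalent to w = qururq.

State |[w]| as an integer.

#0=q has no predecessor
#1=u depends on [0:q]
#2=r has no predecessor
#3=u depends on [1:u]
#4=r depends on [2:r]
#5=q depends on [3:u]
sources: [0:q, 2:r]
N(rest) = Σ N(rest − s) over sources s of rest; N(one piece) = 1:
  size 1 → [4]=1  [5]=1
  size 2 → [2,4]=1  [3,5]=1  [4,5]=2
  size 3 → [1,3,5]=1  [2,4,5]=3  [3,4,5]=3
  size 4 → [0,1,3,5]=1  [1,3,4,5]=4  [2,3,4,5]=6
  first=0(q) contributes 10
  first=2(r) contributes 5
|[w]| = 15

15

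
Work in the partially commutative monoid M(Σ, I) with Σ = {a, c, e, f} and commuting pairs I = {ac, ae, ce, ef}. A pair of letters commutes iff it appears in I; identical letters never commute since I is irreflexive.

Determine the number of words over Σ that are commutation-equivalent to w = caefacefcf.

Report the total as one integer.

180

drop 0:c onto floor
drop 1:a onto floor
drop 2:e onto floor
drop 3:f onto {0:c, 1:a}
drop 4:a onto {3:f}
drop 5:c onto {3:f}
drop 6:e onto {2:e}
drop 7:f onto {4:a, 5:c}
drop 8:c onto {7:f}
drop 9:f onto {8:c}
ground layer = {0:c, 1:a, 2:e}
drop-orders for the pieces not yet dropped (sum over which currently-grounded one goes next):
  1 to go: {6} 1  {9} 1
  2 to go: {2,6} 1  {6,9} 2  {8,9} 1
  3 to go: {2,6,9} 3  {6,8,9} 3  {7,8,9} 1
  4 to go: {2,6,8,9} 6  {4,7,8,9} 1  {5,7,8,9} 1  {6,7,8,9} 4
  5 to go: {2,6,7,8,9} 10  {4,5,7,8,9} 2  {4,6,7,8,9} 5  {5,6,7,8,9} 5
  6 to go: {2,4,6,7,8,9} 15  {2,5,6,7,8,9} 15  {3,4,5,7,8,9} 2  {4,5,6,7,8,9} 12
  7 to go: {0,3,4,5,7,8,9} 2  {1,3,4,5,7,8,9} 2  {2,4,5,6,7,8,9} 42  {3,4,5,6,7,8,9} 14
  8 to go: {0,1,3,4,5,7,8,9} 4  {0,3,4,5,6,7,8,9} 16  {1,3,4,5,6,7,8,9} 16  {2,3,4,5,6,7,8,9} 56
  if 0:c drops first: 72 orders
  if 1:a drops first: 72 orders
  if 2:e drops first: 36 orders
heap linearizations: 180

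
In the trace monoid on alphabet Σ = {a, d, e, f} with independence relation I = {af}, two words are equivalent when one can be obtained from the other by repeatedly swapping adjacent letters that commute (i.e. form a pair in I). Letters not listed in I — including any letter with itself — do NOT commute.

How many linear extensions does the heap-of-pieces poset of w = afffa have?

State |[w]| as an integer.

#0=a has no predecessor
#1=f has no predecessor
#2=f depends on [1:f]
#3=f depends on [2:f]
#4=a depends on [0:a]
sources: [0:a, 1:f]
N(rest) = Σ N(rest − s) over sources s of rest; N(one piece) = 1:
  size 1 → [3]=1  [4]=1
  size 2 → [0,4]=1  [2,3]=1  [3,4]=2
  size 3 → [0,3,4]=3  [1,2,3]=1  [2,3,4]=3
  first=0(a) contributes 4
  first=1(f) contributes 6
|[w]| = 10

10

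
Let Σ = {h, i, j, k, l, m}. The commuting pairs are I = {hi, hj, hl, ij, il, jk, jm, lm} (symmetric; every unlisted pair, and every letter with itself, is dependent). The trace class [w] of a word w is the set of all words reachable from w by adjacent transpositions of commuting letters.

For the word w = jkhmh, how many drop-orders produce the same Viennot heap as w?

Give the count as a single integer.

5

drop 0:j onto floor
drop 1:k onto floor
drop 2:h onto {1:k}
drop 3:m onto {2:h}
drop 4:h onto {3:m}
ground layer = {0:j, 1:k}
drop-orders for the pieces not yet dropped (sum over which currently-grounded one goes next):
  1 to go: {0} 1  {4} 1
  2 to go: {0,4} 2  {3,4} 1
  3 to go: {0,3,4} 3  {2,3,4} 1
  if 0:j drops first: 1 orders
  if 1:k drops first: 4 orders
heap linearizations: 5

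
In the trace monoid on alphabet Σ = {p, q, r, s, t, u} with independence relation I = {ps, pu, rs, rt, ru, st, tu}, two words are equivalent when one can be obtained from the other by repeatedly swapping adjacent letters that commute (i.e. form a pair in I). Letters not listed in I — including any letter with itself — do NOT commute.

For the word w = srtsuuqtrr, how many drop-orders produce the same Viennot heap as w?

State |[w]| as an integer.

90

piece 0:s — minimal
piece 1:r — minimal
piece 2:t — minimal
piece 3:s rests on {0:s}
piece 4:u rests on {3:s}
piece 5:u rests on {4:u}
piece 6:q rests on {1:r, 2:t, 5:u}
piece 7:t rests on {6:q}
piece 8:r rests on {6:q}
piece 9:r rests on {8:r}
minimal pieces: {0:s, 1:r, 2:t}
ways to finish when only these pieces remain (= sum over removing one remaining piece with nothing left below it):
  1 left: {7}→1  {9}→1
  2 left: {7,9}→2  {8,9}→1
  3 left: {7,8,9}→3
  4 left: {6,7,8,9}→3
  5 left: {1,6,7,8,9}→3  {2,6,7,8,9}→3  {5,6,7,8,9}→3
  6 left: {1,2,6,7,8,9}→6  {1,5,6,7,8,9}→6  {2,5,6,7,8,9}→6  {4,5,6,7,8,9}→3
  7 left: {1,2,5,6,7,8,9}→18  {1,4,5,6,7,8,9}→9  {2,4,5,6,7,8,9}→9  {3,4,5,6,7,8,9}→3
  8 left: {0,3,4,5,6,7,8,9}→3  {1,2,4,5,6,7,8,9}→36  {1,3,4,5,6,7,8,9}→12  {2,3,4,5,6,7,8,9}→12
  placing 0:s first → 60 extensions
  placing 1:r first → 15 extensions
  placing 2:t first → 15 extensions
total linear extensions = 90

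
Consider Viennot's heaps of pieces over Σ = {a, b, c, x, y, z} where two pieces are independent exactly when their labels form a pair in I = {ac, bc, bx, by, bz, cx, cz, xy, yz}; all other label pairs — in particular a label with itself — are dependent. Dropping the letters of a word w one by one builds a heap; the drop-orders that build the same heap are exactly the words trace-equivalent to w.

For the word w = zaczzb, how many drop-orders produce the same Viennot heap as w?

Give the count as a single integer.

#0=z has no predecessor
#1=a depends on [0:z]
#2=c has no predecessor
#3=z depends on [1:a]
#4=z depends on [3:z]
#5=b depends on [1:a]
sources: [0:z, 2:c]
N(rest) = Σ N(rest − s) over sources s of rest; N(one piece) = 1:
  size 1 → [2]=1  [4]=1  [5]=1
  size 2 → [2,4]=2  [2,5]=2  [3,4]=1  [4,5]=2
  size 3 → [2,3,4]=3  [2,4,5]=6  [3,4,5]=3
  size 4 → [1,3,4,5]=3  [2,3,4,5]=12
  first=0(z) contributes 15
  first=2(c) contributes 3
|[w]| = 18

18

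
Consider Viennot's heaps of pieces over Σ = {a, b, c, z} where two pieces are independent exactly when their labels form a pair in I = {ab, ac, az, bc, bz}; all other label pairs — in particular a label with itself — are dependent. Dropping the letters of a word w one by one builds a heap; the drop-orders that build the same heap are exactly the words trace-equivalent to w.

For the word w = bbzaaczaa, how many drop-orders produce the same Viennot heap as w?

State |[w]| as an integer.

piece 0:b — minimal
piece 1:b rests on {0:b}
piece 2:z — minimal
piece 3:a — minimal
piece 4:a rests on {3:a}
piece 5:c rests on {2:z}
piece 6:z rests on {5:c}
piece 7:a rests on {4:a}
piece 8:a rests on {7:a}
minimal pieces: {0:b, 2:z, 3:a}
ways to finish when only these pieces remain (= sum over removing one remaining piece with nothing left below it):
  1 left: {1}→1  {6}→1  {8}→1
  2 left: {0,1}→1  {1,6}→2  {1,8}→2  {5,6}→1  {6,8}→2  {7,8}→1
  3 left: {0,1,6}→3  {0,1,8}→3  {1,5,6}→3  {1,6,8}→6  {1,7,8}→3  {2,5,6}→1  {4,7,8}→1  {5,6,8}→3  {6,7,8}→3
  4 left: {0,1,5,6}→6  {0,1,6,8}→12  {0,1,7,8}→6  {1,2,5,6}→4  {1,4,7,8}→4  {1,5,6,8}→12  {1,6,7,8}→12  {2,5,6,8}→4  {3,4,7,8}→1  {4,6,7,8}→4  {5,6,7,8}→6
  5 left: {0,1,2,5,6}→10  {0,1,4,7,8}→10  {0,1,5,6,8}→30  {0,1,6,7,8}→30  {1,2,5,6,8}→20  {1,3,4,7,8}→5  {1,4,6,7,8}→20  {1,5,6,7,8}→30  {2,5,6,7,8}→10  {3,4,6,7,8}→5  {4,5,6,7,8}→10
  6 left: {0,1,2,5,6,8}→60  {0,1,3,4,7,8}→15  {0,1,4,6,7,8}→60  {0,1,5,6,7,8}→90  {1,2,5,6,7,8}→60  {1,3,4,6,7,8}→30  {1,4,5,6,7,8}→60  {2,4,5,6,7,8}→20  {3,4,5,6,7,8}→15
  7 left: {0,1,2,5,6,7,8}→210  {0,1,3,4,6,7,8}→105  {0,1,4,5,6,7,8}→210  {1,2,4,5,6,7,8}→140  {1,3,4,5,6,7,8}→105  {2,3,4,5,6,7,8}→35
  placing 0:b first → 280 extensions
  placing 2:z first → 420 extensions
  placing 3:a first → 560 extensions
total linear extensions = 1260

1260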